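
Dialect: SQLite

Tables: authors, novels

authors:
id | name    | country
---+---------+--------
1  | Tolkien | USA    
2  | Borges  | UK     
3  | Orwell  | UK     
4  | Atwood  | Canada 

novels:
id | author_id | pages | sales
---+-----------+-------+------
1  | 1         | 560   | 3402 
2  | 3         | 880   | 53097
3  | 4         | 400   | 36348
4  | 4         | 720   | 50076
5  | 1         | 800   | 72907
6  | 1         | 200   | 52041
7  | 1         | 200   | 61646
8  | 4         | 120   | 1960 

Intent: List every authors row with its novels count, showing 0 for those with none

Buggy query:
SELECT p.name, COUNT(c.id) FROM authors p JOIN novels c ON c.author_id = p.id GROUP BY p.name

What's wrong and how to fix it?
Bug: An inner join excludes parents with zero children

Fix: Switch to LEFT JOIN to retain unmatched parent rows

Corrected query:
SELECT p.name, COUNT(c.id) FROM authors p LEFT JOIN novels c ON c.author_id = p.id GROUP BY p.name

Result:
name    | COUNT(c.id)
--------+------------
Atwood  | 3          
Borges  | 0          
Orwell  | 1          
Tolkien | 4          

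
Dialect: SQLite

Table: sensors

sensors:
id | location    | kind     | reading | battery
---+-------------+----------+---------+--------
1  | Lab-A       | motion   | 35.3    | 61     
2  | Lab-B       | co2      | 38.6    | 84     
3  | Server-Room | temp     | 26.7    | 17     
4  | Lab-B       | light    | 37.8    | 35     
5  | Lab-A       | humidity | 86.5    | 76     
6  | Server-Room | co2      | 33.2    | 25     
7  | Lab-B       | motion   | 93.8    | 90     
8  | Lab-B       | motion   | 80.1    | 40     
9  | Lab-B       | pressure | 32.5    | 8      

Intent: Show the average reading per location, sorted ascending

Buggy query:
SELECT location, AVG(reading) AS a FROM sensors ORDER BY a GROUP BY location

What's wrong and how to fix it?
Bug: ORDER BY appears before GROUP BY; SQL clause order requires GROUP BY first

Fix: Move ORDER BY to the end, after GROUP BY

Corrected query:
SELECT location, AVG(reading) AS a FROM sensors GROUP BY location ORDER BY a

Result:
location    | a    
------------+------
Server-Room | 29.95
Lab-B       | 56.56
Lab-A       | 60.9 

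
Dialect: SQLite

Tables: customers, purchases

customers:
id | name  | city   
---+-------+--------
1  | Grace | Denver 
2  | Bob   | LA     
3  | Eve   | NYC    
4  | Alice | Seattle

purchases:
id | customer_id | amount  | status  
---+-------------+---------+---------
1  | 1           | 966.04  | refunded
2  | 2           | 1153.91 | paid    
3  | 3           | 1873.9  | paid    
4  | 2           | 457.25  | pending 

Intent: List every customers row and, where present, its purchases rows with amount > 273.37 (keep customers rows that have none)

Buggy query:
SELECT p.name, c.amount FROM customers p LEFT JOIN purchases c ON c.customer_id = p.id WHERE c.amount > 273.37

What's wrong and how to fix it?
Bug: Filtering c.amount in WHERE discards the NULL rows produced by LEFT JOIN, turning it into an inner join

Fix: Move the right-table condition into the ON clause so unmatched parents are kept

Corrected query:
SELECT p.name, c.amount FROM customers p LEFT JOIN purchases c ON c.customer_id = p.id AND c.amount > 273.37

Result:
name  | amount 
------+--------
Grace | 966.04 
Bob   | 457.25 
Bob   | 1153.91
Eve   | 1873.9 
Alice | NULL   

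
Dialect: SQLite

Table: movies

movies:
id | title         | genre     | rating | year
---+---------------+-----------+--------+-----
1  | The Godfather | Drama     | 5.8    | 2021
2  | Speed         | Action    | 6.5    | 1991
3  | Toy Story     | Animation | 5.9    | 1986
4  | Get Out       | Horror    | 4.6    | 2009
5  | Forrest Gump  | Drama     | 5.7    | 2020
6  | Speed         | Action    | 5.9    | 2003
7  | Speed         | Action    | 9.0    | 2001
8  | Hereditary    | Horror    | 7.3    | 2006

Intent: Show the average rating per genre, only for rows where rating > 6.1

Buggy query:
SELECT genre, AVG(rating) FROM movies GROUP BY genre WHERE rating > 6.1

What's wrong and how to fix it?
Bug: Row-level WHERE must come before GROUP BY in the clause order

Fix: Place WHERE between FROM and GROUP BY

Corrected query:
SELECT genre, AVG(rating) FROM movies WHERE rating > 6.1 GROUP BY genre

Result:
genre  | AVG(rating)
-------+------------
Action | 7.75       
Horror | 7.3        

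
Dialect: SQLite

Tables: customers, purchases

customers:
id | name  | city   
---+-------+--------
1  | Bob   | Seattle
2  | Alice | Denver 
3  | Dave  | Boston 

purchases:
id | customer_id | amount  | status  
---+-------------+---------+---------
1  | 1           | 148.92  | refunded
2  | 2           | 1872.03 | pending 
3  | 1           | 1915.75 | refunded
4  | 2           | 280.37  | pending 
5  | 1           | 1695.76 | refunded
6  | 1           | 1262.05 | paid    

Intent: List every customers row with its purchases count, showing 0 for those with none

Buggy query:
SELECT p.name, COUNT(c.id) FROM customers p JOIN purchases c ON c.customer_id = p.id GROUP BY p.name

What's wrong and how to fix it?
Bug: INNER JOIN drops customers rows that have no matching purchases rows

Fix: Switch to LEFT JOIN to retain unmatched parent rows

Corrected query:
SELECT p.name, COUNT(c.id) FROM customers p LEFT JOIN purchases c ON c.customer_id = p.id GROUP BY p.name

Result:
name  | COUNT(c.id)
------+------------
Alice | 2          
Bob   | 4          
Dave  | 0          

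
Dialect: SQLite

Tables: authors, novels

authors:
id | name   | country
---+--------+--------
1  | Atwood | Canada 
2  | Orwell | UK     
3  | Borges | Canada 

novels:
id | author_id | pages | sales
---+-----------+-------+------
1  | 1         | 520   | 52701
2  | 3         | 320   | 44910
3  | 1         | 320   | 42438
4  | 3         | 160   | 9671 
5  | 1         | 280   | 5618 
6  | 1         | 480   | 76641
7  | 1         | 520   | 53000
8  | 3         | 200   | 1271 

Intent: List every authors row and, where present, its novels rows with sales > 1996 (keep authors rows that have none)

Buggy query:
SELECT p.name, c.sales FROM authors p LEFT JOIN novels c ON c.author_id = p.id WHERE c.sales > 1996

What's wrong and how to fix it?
Bug: A WHERE condition on the right-hand table after LEFT JOIN drops unmatched parents

Fix: Move the right-table condition into the ON clause so unmatched parents are kept

Corrected query:
SELECT p.name, c.sales FROM authors p LEFT JOIN novels c ON c.author_id = p.id AND c.sales > 1996

Result:
name   | sales
-------+------
Atwood | 5618 
Atwood | 42438
Atwood | 52701
Atwood | 53000
Atwood | 76641
Orwell | NULL 
Borges | 9671 
Borges | 44910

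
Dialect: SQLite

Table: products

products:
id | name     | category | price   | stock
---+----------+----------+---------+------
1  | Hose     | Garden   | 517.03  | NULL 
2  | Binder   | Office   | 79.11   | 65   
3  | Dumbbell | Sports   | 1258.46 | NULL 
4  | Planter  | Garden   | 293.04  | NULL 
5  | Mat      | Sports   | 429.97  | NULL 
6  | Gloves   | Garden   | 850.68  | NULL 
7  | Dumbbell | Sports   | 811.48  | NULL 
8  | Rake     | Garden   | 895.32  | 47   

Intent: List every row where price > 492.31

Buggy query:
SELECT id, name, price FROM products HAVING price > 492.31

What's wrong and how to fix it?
Bug: HAVING filters the output of aggregation, but this query has no GROUP BY and no aggregate functions, so SQLite rejects it (HAVING clause on a non-aggregate query); the condition here is per row

Fix: Replace HAVING with WHERE since the condition applies to individual rows

Corrected query:
SELECT id, name, price FROM products WHERE price > 492.31

Result:
id | name     | price  
---+----------+--------
1  | Hose     | 517.03 
3  | Dumbbell | 1258.46
6  | Gloves   | 850.68 
7  | Dumbbell | 811.48 
8  | Rake     | 895.32 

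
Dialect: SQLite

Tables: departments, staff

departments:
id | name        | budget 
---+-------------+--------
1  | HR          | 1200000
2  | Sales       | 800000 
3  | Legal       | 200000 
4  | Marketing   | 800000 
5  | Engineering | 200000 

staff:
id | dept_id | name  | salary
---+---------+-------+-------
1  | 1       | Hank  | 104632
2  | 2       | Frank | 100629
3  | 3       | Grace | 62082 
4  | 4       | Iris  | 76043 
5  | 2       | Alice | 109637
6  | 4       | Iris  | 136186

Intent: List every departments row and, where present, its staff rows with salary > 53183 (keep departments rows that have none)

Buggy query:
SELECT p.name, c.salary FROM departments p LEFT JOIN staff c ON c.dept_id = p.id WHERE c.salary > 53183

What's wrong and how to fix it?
Bug: Filtering c.salary in WHERE discards the NULL rows produced by LEFT JOIN, turning it into an inner join

Fix: Move the right-table condition into the ON clause so unmatched parents are kept

Corrected query:
SELECT p.name, c.salary FROM departments p LEFT JOIN staff c ON c.dept_id = p.id AND c.salary > 53183

Result:
name        | salary
------------+-------
HR          | 104632
Sales       | 100629
Sales       | 109637
Legal       | 62082 
Marketing   | 76043 
Marketing   | 136186
Engineering | NULL  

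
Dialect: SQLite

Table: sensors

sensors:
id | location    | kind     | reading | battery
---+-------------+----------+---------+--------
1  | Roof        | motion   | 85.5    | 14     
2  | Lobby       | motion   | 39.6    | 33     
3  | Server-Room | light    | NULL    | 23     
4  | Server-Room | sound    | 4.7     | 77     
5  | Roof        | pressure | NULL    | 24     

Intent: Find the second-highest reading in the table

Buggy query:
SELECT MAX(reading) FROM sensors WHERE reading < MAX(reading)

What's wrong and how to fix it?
Bug: MAX(reading) on the right of the comparison is an aggregate-in-WHERE error

Fix: Compute the overall MAX in a subquery, then take MAX of rows below it

Corrected query:
SELECT MAX(reading) FROM sensors WHERE reading < (SELECT MAX(reading) FROM sensors)

Result:
MAX(reading)
------------
39.6        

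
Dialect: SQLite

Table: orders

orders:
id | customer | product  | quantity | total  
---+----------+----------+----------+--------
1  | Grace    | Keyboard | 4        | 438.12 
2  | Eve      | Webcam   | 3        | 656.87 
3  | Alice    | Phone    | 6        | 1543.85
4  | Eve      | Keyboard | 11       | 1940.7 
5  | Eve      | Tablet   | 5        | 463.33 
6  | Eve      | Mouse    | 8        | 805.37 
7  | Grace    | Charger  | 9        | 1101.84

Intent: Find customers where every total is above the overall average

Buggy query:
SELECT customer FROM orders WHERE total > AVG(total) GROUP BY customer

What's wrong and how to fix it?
Bug: WHERE evaluates per row before aggregation, so AVG() is unavailable

Fix: Use a subquery for AVG and a HAVING MIN(...) filter so the condition holds for every row in the group

Corrected query:
SELECT customer FROM orders GROUP BY customer HAVING MIN(total) > (SELECT AVG(total) FROM orders)

Result:
customer
--------
Alice   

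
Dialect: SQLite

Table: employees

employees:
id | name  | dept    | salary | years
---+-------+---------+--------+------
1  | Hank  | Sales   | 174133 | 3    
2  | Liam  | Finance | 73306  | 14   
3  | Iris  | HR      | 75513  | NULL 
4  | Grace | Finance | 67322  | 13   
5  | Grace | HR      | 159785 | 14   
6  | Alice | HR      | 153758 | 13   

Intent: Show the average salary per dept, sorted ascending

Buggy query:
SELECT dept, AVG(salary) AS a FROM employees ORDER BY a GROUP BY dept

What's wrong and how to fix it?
Bug: GROUP BY must precede ORDER BY

Fix: Move ORDER BY to the end, after GROUP BY

Corrected query:
SELECT dept, AVG(salary) AS a FROM employees GROUP BY dept ORDER BY a

Result:
dept    | a            
--------+--------------
Finance | 70314        
HR      | 129685.333333
Sales   | 174133       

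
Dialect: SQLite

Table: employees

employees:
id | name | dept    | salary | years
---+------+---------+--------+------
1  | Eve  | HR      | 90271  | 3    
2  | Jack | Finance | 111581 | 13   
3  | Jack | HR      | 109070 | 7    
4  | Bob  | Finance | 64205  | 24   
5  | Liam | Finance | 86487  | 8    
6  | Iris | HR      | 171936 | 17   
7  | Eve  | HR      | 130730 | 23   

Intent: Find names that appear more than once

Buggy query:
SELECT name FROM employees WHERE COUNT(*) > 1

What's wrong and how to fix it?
Bug: WHERE can't reference COUNT(*); aggregates are computed after WHERE

Fix: GROUP BY name, then filter groups with HAVING COUNT(*) > 1

Corrected query:
SELECT name FROM employees GROUP BY name HAVING COUNT(*) > 1

Result:
name
----
Eve 
Jack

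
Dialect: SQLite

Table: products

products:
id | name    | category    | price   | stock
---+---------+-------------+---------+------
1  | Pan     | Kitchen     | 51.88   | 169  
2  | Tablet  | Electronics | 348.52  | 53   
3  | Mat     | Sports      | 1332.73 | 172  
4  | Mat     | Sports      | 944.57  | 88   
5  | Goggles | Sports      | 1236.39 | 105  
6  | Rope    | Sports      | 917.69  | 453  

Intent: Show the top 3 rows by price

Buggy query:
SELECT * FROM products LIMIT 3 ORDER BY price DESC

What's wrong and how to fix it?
Bug: LIMIT must come after ORDER BY

Fix: Sort with ORDER BY, then apply LIMIT

Corrected query:
SELECT * FROM products ORDER BY price DESC LIMIT 3

Result:
id | name    | category | price   | stock
---+---------+----------+---------+------
3  | Mat     | Sports   | 1332.73 | 172  
5  | Goggles | Sports   | 1236.39 | 105  
4  | Mat     | Sports   | 944.57  | 88   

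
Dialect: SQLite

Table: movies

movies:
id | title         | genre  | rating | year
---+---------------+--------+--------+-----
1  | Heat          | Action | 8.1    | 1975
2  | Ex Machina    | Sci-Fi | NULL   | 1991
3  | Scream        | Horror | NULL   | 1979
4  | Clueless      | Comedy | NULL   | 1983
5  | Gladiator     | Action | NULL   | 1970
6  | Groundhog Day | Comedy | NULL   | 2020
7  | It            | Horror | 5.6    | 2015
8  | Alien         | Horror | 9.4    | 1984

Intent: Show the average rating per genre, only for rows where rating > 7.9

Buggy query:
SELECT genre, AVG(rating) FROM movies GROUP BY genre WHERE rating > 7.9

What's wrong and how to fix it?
Bug: WHERE cannot follow GROUP BY

Fix: Place WHERE between FROM and GROUP BY

Corrected query:
SELECT genre, AVG(rating) FROM movies WHERE rating > 7.9 GROUP BY genre

Result:
genre  | AVG(rating)
-------+------------
Action | 8.1        
Horror | 9.4        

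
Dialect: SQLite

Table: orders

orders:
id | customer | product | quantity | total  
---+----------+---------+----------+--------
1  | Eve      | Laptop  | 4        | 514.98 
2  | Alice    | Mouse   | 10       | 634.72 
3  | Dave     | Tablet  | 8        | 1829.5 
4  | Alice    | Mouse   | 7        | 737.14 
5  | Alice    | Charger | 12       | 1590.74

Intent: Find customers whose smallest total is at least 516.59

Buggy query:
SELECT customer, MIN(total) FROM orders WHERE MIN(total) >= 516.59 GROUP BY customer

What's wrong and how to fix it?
Bug: MIN() in WHERE is a misuse of aggregate

Fix: Use HAVING for the per-group MIN condition

Corrected query:
SELECT customer, MIN(total) FROM orders GROUP BY customer HAVING MIN(total) >= 516.59

Result:
customer | MIN(total)
---------+-----------
Alice    | 634.72    
Dave     | 1829.5    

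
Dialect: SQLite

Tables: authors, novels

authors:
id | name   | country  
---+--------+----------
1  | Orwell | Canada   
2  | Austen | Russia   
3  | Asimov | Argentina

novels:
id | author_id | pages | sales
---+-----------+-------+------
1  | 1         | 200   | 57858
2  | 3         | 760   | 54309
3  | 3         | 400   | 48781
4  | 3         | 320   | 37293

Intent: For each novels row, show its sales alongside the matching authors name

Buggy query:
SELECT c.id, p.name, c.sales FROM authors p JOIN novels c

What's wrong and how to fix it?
Bug: Missing join condition: each novels row is matched to all authors rows instead of just its own

Fix: Specify the join condition linking the foreign key to the parent id

Corrected query:
SELECT c.id, p.name, c.sales FROM authors p JOIN novels c ON c.author_id = p.id

Result:
id | name   | sales
---+--------+------
1  | Orwell | 57858
2  | Asimov | 54309
3  | Asimov | 48781
4  | Asimov | 37293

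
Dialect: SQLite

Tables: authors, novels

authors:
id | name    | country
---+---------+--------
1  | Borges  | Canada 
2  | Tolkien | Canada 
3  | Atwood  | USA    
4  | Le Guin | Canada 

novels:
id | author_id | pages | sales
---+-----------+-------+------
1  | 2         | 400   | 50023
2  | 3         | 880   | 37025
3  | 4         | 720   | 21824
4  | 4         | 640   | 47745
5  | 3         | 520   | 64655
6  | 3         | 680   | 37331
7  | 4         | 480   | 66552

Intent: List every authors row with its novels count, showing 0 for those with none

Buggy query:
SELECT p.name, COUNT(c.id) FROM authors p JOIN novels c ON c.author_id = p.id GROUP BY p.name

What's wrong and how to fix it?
Bug: An inner join excludes parents with zero children

Fix: Switch to LEFT JOIN to retain unmatched parent rows

Corrected query:
SELECT p.name, COUNT(c.id) FROM authors p LEFT JOIN novels c ON c.author_id = p.id GROUP BY p.name

Result:
name    | COUNT(c.id)
--------+------------
Atwood  | 3          
Borges  | 0          
Le Guin | 3          
Tolkien | 1          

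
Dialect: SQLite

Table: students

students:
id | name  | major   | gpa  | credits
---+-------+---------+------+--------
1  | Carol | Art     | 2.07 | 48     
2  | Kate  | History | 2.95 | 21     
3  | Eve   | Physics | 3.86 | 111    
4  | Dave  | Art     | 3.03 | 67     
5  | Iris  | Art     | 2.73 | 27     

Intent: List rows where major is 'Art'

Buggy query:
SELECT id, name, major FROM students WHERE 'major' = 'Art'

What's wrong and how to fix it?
Bug: 'major' in single quotes is a string literal, not the column; the comparison is literal-vs-literal and never true

Fix: Reference the column as major without single quotes

Corrected query:
SELECT id, name, major FROM students WHERE major = 'Art'

Result:
id | name  | major
---+-------+------
1  | Carol | Art  
4  | Dave  | Art  
5  | Iris  | Art  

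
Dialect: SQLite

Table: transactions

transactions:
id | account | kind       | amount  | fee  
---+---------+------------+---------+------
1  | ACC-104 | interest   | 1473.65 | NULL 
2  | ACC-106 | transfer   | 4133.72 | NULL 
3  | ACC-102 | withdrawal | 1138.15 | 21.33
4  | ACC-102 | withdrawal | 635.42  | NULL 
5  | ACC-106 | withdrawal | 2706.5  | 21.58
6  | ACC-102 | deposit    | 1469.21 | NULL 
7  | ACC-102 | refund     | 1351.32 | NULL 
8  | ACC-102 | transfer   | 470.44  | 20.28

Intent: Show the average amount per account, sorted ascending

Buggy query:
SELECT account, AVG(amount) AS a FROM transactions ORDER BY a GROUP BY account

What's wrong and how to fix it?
Bug: ORDER BY appears before GROUP BY; SQL clause order requires GROUP BY first

Fix: Reorder: SELECT … FROM … GROUP BY … ORDER BY …

Corrected query:
SELECT account, AVG(amount) AS a FROM transactions GROUP BY account ORDER BY a

Result:
account | a       
--------+---------
ACC-102 | 1012.908
ACC-104 | 1473.65 
ACC-106 | 3420.11 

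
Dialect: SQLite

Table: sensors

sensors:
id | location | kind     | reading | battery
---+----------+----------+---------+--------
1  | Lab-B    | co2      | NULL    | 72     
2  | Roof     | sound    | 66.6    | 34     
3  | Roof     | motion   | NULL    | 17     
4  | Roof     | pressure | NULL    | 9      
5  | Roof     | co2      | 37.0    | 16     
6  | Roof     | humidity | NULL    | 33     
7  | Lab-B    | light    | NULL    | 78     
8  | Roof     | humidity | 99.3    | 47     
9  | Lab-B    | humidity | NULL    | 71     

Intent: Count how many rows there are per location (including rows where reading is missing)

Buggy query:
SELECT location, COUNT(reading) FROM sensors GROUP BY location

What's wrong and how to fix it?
Bug: COUNT(reading) skips NULLs, so groups with missing reading are undercounted

Fix: Replace COUNT(reading) with COUNT(*)

Corrected query:
SELECT location, COUNT(*) FROM sensors GROUP BY location

Result:
location | COUNT(*)
---------+---------
Lab-B    | 3       
Roof     | 6       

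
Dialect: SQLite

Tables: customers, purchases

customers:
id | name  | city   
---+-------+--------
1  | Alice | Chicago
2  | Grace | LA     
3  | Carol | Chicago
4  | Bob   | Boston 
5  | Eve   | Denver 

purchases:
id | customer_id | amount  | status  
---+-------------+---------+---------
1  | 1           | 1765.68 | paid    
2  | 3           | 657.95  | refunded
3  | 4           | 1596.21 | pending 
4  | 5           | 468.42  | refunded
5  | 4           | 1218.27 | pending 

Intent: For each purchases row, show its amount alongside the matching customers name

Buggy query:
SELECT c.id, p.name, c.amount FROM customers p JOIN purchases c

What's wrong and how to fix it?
Bug: JOIN with no ON clause produces a cartesian product; every purchases row pairs with every customers row

Fix: Add ON c.customer_id = p.id to the JOIN

Corrected query:
SELECT c.id, p.name, c.amount FROM customers p JOIN purchases c ON c.customer_id = p.id

Result:
id | name  | amount 
---+-------+--------
1  | Alice | 1765.68
2  | Carol | 657.95 
3  | Bob   | 1596.21
4  | Eve   | 468.42 
5  | Bob   | 1218.27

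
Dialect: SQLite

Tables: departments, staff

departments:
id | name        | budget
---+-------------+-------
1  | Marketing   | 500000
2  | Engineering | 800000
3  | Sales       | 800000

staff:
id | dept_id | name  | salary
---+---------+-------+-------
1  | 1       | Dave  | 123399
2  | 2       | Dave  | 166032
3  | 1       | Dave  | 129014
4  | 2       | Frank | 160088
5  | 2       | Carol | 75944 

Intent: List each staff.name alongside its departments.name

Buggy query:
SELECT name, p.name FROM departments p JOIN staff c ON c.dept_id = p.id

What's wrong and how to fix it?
Bug: 'name' exists in both joined tables, so the database can't tell which one is meant

Fix: Qualify the column with its table alias (c.name)

Corrected query:
SELECT c.name, p.name FROM departments p JOIN staff c ON c.dept_id = p.id

Result:
name  | name       
------+------------
Dave  | Marketing  
Dave  | Engineering
Dave  | Marketing  
Frank | Engineering
Carol | Engineering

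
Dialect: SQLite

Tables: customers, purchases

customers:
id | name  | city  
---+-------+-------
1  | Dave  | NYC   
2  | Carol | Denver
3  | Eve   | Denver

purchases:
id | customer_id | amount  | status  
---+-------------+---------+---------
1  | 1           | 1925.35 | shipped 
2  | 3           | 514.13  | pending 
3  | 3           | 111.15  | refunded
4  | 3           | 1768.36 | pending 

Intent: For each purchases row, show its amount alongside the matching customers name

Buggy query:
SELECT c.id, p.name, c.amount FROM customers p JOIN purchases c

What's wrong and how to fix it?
Bug: JOIN with no ON clause produces a cartesian product; every purchases row pairs with every customers row

Fix: Specify the join condition linking the foreign key to the parent id

Corrected query:
SELECT c.id, p.name, c.amount FROM customers p JOIN purchases c ON c.customer_id = p.id

Result:
id | name | amount 
---+------+--------
1  | Dave | 1925.35
2  | Eve  | 514.13 
3  | Eve  | 111.15 
4  | Eve  | 1768.36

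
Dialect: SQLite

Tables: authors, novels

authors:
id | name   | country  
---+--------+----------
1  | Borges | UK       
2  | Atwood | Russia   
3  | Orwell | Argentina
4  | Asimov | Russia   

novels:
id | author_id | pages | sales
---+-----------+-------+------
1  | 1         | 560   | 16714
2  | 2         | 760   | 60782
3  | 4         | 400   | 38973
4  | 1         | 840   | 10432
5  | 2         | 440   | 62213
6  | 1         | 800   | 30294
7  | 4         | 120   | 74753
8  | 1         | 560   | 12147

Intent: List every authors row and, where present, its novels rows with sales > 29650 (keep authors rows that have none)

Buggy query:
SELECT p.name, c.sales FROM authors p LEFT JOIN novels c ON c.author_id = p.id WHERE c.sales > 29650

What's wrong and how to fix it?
Bug: A WHERE condition on the right-hand table after LEFT JOIN drops unmatched parents

Fix: Put 'c.sales > 29650' in the JOIN's ON clause instead of WHERE

Corrected query:
SELECT p.name, c.sales FROM authors p LEFT JOIN novels c ON c.author_id = p.id AND c.sales > 29650

Result:
name   | sales
-------+------
Borges | 30294
Atwood | 60782
Atwood | 62213
Orwell | NULL 
Asimov | 38973
Asimov | 74753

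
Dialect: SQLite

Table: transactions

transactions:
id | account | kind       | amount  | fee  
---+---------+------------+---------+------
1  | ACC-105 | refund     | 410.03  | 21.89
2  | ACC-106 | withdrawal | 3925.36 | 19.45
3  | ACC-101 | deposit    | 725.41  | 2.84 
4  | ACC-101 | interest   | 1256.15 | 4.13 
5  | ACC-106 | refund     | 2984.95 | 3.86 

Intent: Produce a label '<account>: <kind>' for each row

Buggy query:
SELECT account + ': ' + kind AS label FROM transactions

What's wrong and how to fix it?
Bug: SQLite uses || for string concatenation; + coerces text to numbers (yielding 0)

Fix: Use the || operator for string concatenation

Corrected query:
SELECT account || ': ' || kind AS label FROM transactions

Result:
label              
-------------------
ACC-105: refund    
ACC-106: withdrawal
ACC-101: deposit   
ACC-101: interest  
ACC-106: refund    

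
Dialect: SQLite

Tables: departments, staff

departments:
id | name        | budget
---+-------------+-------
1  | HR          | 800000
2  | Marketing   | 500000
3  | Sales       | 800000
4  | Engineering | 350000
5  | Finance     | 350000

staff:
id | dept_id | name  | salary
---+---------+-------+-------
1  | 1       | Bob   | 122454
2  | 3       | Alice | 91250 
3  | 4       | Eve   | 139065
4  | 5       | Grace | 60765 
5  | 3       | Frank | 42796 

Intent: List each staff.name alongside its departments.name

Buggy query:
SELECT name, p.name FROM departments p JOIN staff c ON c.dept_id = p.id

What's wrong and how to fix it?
Bug: Both tables have a 'name' column; the unqualified reference is ambiguous

Fix: Prefix ambiguous columns with the table alias

Corrected query:
SELECT c.name, p.name FROM departments p JOIN staff c ON c.dept_id = p.id

Result:
name  | name       
------+------------
Bob   | HR         
Alice | Sales      
Eve   | Engineering
Grace | Finance    
Frank | Sales      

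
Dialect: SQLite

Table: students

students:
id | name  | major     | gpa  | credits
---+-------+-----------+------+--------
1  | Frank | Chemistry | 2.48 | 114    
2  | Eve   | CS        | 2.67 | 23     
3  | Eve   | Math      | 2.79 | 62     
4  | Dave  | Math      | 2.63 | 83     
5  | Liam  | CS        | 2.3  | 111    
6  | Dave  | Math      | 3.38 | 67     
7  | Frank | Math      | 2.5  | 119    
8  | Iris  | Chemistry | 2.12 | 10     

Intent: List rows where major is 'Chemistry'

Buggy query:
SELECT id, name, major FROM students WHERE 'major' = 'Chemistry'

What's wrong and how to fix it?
Bug: 'major' in single quotes is a string literal, not the column; the comparison is literal-vs-literal and never true

Fix: Remove the quotes around the column name (or use double quotes for an identifier)

Corrected query:
SELECT id, name, major FROM students WHERE major = 'Chemistry'

Result:
id | name  | major    
---+-------+----------
1  | Frank | Chemistry
8  | Iris  | Chemistry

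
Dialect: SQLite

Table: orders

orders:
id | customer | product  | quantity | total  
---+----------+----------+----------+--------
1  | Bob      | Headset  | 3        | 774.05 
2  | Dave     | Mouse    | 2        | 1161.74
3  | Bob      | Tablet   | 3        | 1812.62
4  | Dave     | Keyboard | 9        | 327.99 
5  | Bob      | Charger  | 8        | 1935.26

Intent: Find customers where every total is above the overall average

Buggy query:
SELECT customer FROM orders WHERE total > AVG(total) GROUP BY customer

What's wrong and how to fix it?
Bug: WHERE evaluates per row before aggregation, so AVG() is unavailable

Fix: Compute the overall average in a scalar subquery and compare each group's MIN against it in HAVING

Corrected query:
SELECT customer FROM orders GROUP BY customer HAVING MIN(total) > (SELECT AVG(total) FROM orders)

Result:
(no rows)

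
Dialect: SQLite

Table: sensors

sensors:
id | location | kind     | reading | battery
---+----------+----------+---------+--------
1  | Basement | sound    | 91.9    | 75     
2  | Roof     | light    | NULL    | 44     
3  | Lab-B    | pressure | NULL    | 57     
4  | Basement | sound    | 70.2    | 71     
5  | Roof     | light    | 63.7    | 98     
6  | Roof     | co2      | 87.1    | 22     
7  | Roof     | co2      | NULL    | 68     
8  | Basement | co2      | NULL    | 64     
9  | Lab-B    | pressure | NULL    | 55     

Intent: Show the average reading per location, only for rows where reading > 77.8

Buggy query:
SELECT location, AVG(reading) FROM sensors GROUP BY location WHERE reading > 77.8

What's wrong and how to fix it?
Bug: WHERE cannot follow GROUP BY

Fix: Move the WHERE clause before GROUP BY

Corrected query:
SELECT location, AVG(reading) FROM sensors WHERE reading > 77.8 GROUP BY location

Result:
location | AVG(reading)
---------+-------------
Basement | 91.9        
Roof     | 87.1        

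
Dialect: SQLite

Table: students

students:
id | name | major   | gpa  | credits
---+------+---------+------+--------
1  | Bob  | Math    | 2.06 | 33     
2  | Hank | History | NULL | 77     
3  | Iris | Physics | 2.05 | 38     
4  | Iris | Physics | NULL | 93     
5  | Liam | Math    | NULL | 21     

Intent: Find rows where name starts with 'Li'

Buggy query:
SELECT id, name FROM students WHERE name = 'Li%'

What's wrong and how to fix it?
Bug: '=' compares the literal string including the % character; pattern matching needs LIKE

Fix: Use LIKE for wildcard pattern matching

Corrected query:
SELECT id, name FROM students WHERE name LIKE 'Li%'

Result:
id | name
---+-----
5  | Liam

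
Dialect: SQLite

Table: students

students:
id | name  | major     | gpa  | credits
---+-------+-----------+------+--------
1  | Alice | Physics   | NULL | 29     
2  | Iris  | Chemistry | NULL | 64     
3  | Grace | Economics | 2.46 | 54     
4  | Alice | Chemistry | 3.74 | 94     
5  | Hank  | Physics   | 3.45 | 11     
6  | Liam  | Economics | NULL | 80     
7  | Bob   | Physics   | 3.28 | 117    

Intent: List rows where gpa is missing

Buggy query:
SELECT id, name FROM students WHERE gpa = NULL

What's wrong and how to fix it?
Bug: Comparing to NULL with '=' never matches; NULL = NULL is unknown, not true

Fix: Replace '= NULL' with 'IS NULL'

Corrected query:
SELECT id, name FROM students WHERE gpa IS NULL

Result:
id | name 
---+------
1  | Alice
2  | Iris 
6  | Liam 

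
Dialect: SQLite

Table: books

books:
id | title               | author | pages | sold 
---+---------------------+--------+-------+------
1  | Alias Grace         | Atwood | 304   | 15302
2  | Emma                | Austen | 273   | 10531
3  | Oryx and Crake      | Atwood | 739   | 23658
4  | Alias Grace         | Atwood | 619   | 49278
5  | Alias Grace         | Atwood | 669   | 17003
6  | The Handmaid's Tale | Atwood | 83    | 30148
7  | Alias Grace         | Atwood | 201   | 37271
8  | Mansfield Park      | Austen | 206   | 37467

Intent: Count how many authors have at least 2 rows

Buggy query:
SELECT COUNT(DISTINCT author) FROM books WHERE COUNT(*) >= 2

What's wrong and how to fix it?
Bug: COUNT(*) cannot appear in WHERE; the per-group count doesn't exist yet

Fix: Group first with HAVING COUNT(*) >= 2, then COUNT the resulting groups

Corrected query:
SELECT COUNT(*) FROM (SELECT author FROM books GROUP BY author HAVING COUNT(*) >= 2)

Result:
COUNT(*)
--------
2       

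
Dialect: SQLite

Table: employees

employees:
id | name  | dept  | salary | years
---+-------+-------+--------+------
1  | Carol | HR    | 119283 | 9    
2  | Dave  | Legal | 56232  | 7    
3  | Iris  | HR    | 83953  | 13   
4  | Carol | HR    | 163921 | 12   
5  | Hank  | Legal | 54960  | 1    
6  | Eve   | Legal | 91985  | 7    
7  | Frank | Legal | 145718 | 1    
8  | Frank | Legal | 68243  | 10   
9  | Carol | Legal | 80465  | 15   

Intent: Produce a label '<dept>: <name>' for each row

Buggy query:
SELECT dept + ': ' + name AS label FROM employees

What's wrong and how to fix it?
Bug: SQLite uses || for string concatenation; + coerces text to numbers (yielding 0)

Fix: Use the || operator for string concatenation

Corrected query:
SELECT dept || ': ' || name AS label FROM employees

Result:
label       
------------
HR: Carol   
Legal: Dave 
HR: Iris    
HR: Carol   
Legal: Hank 
Legal: Eve  
Legal: Frank
Legal: Frank
Legal: Carol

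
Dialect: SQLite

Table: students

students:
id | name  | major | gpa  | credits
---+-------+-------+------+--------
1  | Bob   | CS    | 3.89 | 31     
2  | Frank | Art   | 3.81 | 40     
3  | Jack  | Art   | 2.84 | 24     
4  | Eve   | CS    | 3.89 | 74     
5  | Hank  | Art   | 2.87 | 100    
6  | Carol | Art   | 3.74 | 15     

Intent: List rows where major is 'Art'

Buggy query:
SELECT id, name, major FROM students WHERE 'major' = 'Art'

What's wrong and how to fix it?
Bug: Single quotes denote string literals in SQL; the column name is being compared as a constant string

Fix: Reference the column as major without single quotes

Corrected query:
SELECT id, name, major FROM students WHERE major = 'Art'

Result:
id | name  | major
---+-------+------
2  | Frank | Art  
3  | Jack  | Art  
5  | Hank  | Art  
6  | Carol | Art  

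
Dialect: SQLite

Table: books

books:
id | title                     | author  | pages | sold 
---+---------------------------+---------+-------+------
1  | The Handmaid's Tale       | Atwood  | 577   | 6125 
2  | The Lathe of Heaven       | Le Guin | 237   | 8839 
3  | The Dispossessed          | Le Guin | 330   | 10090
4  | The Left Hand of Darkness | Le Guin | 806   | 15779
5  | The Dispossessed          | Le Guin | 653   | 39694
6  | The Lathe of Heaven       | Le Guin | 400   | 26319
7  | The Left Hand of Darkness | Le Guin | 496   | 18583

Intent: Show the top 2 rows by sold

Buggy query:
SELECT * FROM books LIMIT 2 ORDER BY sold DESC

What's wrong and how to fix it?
Bug: LIMIT must come after ORDER BY

Fix: Sort with ORDER BY, then apply LIMIT

Corrected query:
SELECT * FROM books ORDER BY sold DESC LIMIT 2

Result:
id | title               | author  | pages | sold 
---+---------------------+---------+-------+------
5  | The Dispossessed    | Le Guin | 653   | 39694
6  | The Lathe of Heaven | Le Guin | 400   | 26319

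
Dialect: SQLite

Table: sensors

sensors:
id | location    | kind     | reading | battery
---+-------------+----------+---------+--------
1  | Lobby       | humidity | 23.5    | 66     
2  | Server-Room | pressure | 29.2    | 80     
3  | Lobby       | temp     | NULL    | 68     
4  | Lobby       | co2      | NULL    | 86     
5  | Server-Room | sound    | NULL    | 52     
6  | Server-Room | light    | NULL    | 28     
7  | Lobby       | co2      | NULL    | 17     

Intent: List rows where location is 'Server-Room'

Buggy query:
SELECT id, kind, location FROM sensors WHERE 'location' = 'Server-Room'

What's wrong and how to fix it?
Bug: 'location' in single quotes is a string literal, not the column; the comparison is literal-vs-literal and never true

Fix: Reference the column as location without single quotes

Corrected query:
SELECT id, kind, location FROM sensors WHERE location = 'Server-Room'

Result:
id | kind     | location   
---+----------+------------
2  | pressure | Server-Room
5  | sound    | Server-Room
6  | light    | Server-Room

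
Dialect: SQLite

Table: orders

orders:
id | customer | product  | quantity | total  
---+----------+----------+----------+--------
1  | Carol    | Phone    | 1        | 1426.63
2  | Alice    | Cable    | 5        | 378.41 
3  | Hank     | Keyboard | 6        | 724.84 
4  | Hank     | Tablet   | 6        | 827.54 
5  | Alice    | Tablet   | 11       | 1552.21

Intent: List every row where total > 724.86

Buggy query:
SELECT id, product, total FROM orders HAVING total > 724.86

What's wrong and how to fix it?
Bug: HAVING filters the output of aggregation, but this query has no GROUP BY and no aggregate functions, so SQLite rejects it (HAVING clause on a non-aggregate query); the condition here is per row

Fix: Replace HAVING with WHERE since the condition applies to individual rows

Corrected query:
SELECT id, product, total FROM orders WHERE total > 724.86

Result:
id | product | total  
---+---------+--------
1  | Phone   | 1426.63
4  | Tablet  | 827.54 
5  | Tablet  | 1552.21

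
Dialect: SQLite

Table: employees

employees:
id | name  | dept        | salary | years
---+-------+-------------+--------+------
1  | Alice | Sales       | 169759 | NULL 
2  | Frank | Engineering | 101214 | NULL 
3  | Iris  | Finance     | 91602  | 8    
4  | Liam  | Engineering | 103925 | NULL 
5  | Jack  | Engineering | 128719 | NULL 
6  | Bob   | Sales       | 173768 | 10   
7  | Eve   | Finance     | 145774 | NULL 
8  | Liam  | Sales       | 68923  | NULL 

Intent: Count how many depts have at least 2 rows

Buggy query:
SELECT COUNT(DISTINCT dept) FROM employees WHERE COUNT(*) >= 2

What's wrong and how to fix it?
Bug: COUNT(*) cannot appear in WHERE; the per-group count doesn't exist yet

Fix: Use a subquery that GROUPs and filters with HAVING, then count its rows

Corrected query:
SELECT COUNT(*) FROM (SELECT dept FROM employees GROUP BY dept HAVING COUNT(*) >= 2)

Result:
COUNT(*)
--------
3       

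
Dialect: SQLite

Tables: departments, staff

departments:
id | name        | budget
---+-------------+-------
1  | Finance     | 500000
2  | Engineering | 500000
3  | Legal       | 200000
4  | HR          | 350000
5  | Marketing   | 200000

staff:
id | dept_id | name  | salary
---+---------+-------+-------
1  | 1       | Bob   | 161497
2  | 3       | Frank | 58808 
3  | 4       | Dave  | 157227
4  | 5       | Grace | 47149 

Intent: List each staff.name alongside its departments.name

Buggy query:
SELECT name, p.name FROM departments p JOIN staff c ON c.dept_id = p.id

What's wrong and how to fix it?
Bug: Both tables have a 'name' column; the unqualified reference is ambiguous

Fix: Qualify the column with its table alias (c.name)

Corrected query:
SELECT c.name, p.name FROM departments p JOIN staff c ON c.dept_id = p.id

Result:
name  | name     
------+----------
Bob   | Finance  
Frank | Legal    
Dave  | HR       
Grace | Marketing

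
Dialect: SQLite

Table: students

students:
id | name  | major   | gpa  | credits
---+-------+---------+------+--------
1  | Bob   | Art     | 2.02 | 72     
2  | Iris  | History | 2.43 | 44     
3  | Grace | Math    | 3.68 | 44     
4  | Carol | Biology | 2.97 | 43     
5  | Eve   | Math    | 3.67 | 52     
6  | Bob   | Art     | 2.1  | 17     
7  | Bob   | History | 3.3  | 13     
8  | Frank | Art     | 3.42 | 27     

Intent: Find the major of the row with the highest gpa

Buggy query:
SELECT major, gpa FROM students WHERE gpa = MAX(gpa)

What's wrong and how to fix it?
Bug: MAX(gpa) is an aggregate and cannot be used directly in WHERE

Fix: Wrap MAX in a scalar subquery so WHERE compares against a single value

Corrected query:
SELECT major, gpa FROM students WHERE gpa = (SELECT MAX(gpa) FROM students)

Result:
major | gpa 
------+-----
Math  | 3.68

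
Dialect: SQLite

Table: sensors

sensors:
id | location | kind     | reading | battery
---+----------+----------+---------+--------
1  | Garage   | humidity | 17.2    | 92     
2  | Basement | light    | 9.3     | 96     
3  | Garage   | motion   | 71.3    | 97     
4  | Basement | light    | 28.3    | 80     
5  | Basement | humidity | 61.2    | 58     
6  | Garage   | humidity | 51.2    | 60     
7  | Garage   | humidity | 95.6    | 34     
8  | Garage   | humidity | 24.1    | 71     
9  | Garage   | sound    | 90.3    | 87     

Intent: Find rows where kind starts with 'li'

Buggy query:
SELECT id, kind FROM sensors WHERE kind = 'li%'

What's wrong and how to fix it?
Bug: '=' compares the literal string including the % character; pattern matching needs LIKE

Fix: Use LIKE for wildcard pattern matching

Corrected query:
SELECT id, kind FROM sensors WHERE kind LIKE 'li%'

Result:
id | kind 
---+------
2  | light
4  | light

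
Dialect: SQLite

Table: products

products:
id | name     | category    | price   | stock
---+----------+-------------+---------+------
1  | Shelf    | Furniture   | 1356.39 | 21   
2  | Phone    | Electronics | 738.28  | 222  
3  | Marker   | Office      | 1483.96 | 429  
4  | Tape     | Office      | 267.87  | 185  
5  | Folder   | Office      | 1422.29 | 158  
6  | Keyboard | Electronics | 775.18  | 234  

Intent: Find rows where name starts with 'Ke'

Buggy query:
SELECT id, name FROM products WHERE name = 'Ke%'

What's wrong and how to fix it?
Bug: '=' compares the literal string including the % character; pattern matching needs LIKE

Fix: Replace '=' with LIKE so 'Ke%' is treated as a pattern

Corrected query:
SELECT id, name FROM products WHERE name LIKE 'Ke%'

Result:
id | name    
---+---------
6  | Keyboard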